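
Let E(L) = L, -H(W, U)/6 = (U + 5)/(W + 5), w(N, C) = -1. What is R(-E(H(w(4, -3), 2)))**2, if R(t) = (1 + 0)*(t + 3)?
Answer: 729/4 ≈ 182.25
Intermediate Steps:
H(W, U) = -6*(5 + U)/(5 + W) (H(W, U) = -6*(U + 5)/(W + 5) = -6*(5 + U)/(5 + W))
R(t) = 3 + t (R(t) = 1*(3 + t) = 3 + t)
R(-E(H(w(4, -3), 2)))**2 = (3 - 6*(-5 - 1*2)/(5 - 1))**2 = (3 - 6*(-5 - 2)/4)**2 = (3 - 6*(-7)/4)**2 = (3 - 1*(-21/2))**2 = (3 + 21/2)**2 = (27/2)**2 = 729/4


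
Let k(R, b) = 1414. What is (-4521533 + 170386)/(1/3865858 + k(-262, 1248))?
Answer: -16820916439126/5466323213 ≈ -3077.2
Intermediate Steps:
(-4521533 + 170386)/(1/3865858 + k(-262, 1248)) = (-4521533 + 170386)/(1/3865858 + 1414) = -4351147/(1/3865858 + 1414) = -4351147/5466323213/3865858 = -4351147*3865858/5466323213 = -16820916439126/5466323213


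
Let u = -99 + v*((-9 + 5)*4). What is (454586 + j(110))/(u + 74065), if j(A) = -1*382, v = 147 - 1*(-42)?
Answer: 227102/35471 ≈ 6.4025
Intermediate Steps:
v = 189 (v = 147 + 42 = 189)
j(A) = -382
u = -3123 (u = -99 + 189*((-9 + 5)*4) = -99 + 189*(-4*4) = -99 + 189*(-16) = -99 - 3024 = -3123)
(454586 + j(110))/(u + 74065) = (454586 - 382)/(-3123 + 74065) = 454204/70942 = 454204*(1/70942) = 227102/35471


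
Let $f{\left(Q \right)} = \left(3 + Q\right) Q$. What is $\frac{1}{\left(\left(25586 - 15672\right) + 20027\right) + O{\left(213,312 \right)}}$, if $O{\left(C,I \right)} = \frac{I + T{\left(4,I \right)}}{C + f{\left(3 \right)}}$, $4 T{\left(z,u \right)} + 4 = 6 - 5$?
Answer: $\frac{308}{9222243} \approx 3.3398 \cdot 10^{-5}$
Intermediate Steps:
$T{\left(z,u \right)} = - \frac{3}{4}$ ($T{\left(z,u \right)} = -1 + \frac{6 - 5}{4} = -1 + \frac{1}{4} \cdot 1 = -1 + \frac{1}{4} = - \frac{3}{4}$)
$f{\left(Q \right)} = Q \left(3 + Q\right)$
$O{\left(C,I \right)} = \frac{- \frac{3}{4} + I}{18 + C}$ ($O{\left(C,I \right)} = \frac{I - \frac{3}{4}}{C + 3 \left(3 + 3\right)} = \frac{- \frac{3}{4} + I}{C + 3 \cdot 6} = \frac{- \frac{3}{4} + I}{C + 18} = \frac{- \frac{3}{4} + I}{18 + C}$)
$\frac{1}{\left(\left(25586 - 15672\right) + 20027\right) + O{\left(213,312 \right)}} = \frac{1}{\left(\left(25586 - 15672\right) + 20027\right) + \frac{- \frac{3}{4} + 312}{18 + 213}} = \frac{1}{\left(9914 + 20027\right) + \frac{1}{231} \cdot \frac{1245}{4}} = \frac{1}{29941 + \frac{1}{231} \cdot \frac{1245}{4}} = \frac{1}{29941 + \frac{415}{308}} = \frac{1}{\frac{9222243}{308}} = \frac{308}{9222243}$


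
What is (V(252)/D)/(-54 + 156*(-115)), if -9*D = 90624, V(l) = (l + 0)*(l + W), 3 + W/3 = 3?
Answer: 3969/11324224 ≈ 0.00035049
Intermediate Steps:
W = 0 (W = -9 + 3*3 = -9 + 9 = 0)
V(l) = l² (V(l) = (l + 0)*(l + 0) = l*l = l²)
D = -30208/3 (D = -⅑*90624 = -30208/3 ≈ -10069.)
(V(252)/D)/(-54 + 156*(-115)) = (252²/(-30208/3))/(-54 + 156*(-115)) = (63504*(-3/30208))/(-54 - 17940) = -11907/1888/(-17994) = -11907/1888*(-1/17994) = 3969/11324224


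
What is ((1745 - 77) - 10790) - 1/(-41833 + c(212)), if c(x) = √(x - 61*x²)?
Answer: -15988505741009/1752741261 + 2*I*√685343/1752741261 ≈ -9122.0 + 9.4464e-7*I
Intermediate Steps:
((1745 - 77) - 10790) - 1/(-41833 + c(212)) = ((1745 - 77) - 10790) - 1/(-41833 + √(212*(1 - 61*212))) = (1668 - 10790) - 1/(-41833 + √(212*(1 - 12932))) = -9122 - 1/(-41833 + √(212*(-12931))) = -9122 - 1/(-41833 + √(-2741372)) = -9122 - 1/(-41833 + 2*I*√685343)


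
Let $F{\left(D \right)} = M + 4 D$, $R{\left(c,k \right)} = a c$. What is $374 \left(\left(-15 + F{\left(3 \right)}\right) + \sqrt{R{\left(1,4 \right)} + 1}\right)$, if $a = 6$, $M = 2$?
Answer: $-374 + 374 \sqrt{7} \approx 615.51$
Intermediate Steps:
$R{\left(c,k \right)} = 6 c$
$F{\left(D \right)} = 2 + 4 D$
$374 \left(\left(-15 + F{\left(3 \right)}\right) + \sqrt{R{\left(1,4 \right)} + 1}\right) = 374 \left(\left(-15 + \left(2 + 4 \cdot 3\right)\right) + \sqrt{6 \cdot 1 + 1}\right) = 374 \left(\left(-15 + \left(2 + 12\right)\right) + \sqrt{6 + 1}\right) = 374 \left(\left(-15 + 14\right) + \sqrt{7}\right) = 374 \left(-1 + \sqrt{7}\right) = -374 + 374 \sqrt{7}$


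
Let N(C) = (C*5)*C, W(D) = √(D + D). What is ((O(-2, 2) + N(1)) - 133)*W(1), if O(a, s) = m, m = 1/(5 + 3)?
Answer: -1023*√2/8 ≈ -180.84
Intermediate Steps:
W(D) = √2*√D (W(D) = √(2*D) = √2*√D)
m = ⅛ (m = 1/8 = ⅛ ≈ 0.12500)
O(a, s) = ⅛
N(C) = 5*C² (N(C) = (5*C)*C = 5*C²)
((O(-2, 2) + N(1)) - 133)*W(1) = ((⅛ + 5*1²) - 133)*(√2*√1) = ((⅛ + 5*1) - 133)*(√2*1) = ((⅛ + 5) - 133)*√2 = (41/8 - 133)*√2 = -1023*√2/8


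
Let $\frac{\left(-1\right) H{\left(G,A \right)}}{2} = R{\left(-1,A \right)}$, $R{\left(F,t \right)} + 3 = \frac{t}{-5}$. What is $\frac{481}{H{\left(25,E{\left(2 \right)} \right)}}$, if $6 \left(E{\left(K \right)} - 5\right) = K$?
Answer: $\frac{7215}{122} \approx 59.139$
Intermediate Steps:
$E{\left(K \right)} = 5 + \frac{K}{6}$
$R{\left(F,t \right)} = -3 - \frac{t}{5}$ ($R{\left(F,t \right)} = -3 + \frac{t}{-5} = -3 + t \left(- \frac{1}{5}\right) = -3 - \frac{t}{5}$)
$H{\left(G,A \right)} = 6 + \frac{2 A}{5}$ ($H{\left(G,A \right)} = - 2 \left(-3 - \frac{A}{5}\right) = 6 + \frac{2 A}{5}$)
$\frac{481}{H{\left(25,E{\left(2 \right)} \right)}} = \frac{481}{6 + \frac{2 \left(5 + \frac{1}{6} \cdot 2\right)}{5}} = \frac{481}{6 + \frac{2 \left(5 + \frac{1}{3}\right)}{5}} = \frac{481}{6 + \frac{2}{5} \cdot \frac{16}{3}} = \frac{481}{6 + \frac{32}{15}} = \frac{481}{\frac{122}{15}} = 481 \cdot \frac{15}{122} = \frac{7215}{122}$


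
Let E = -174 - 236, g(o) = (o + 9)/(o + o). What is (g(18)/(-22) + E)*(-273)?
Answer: 9850659/88 ≈ 1.1194e+5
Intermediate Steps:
g(o) = (9 + o)/(2*o) (g(o) = (9 + o)/((2*o)) = (9 + o)*(1/(2*o)) = (9 + o)/(2*o))
E = -410
(g(18)/(-22) + E)*(-273) = (((½)*(9 + 18)/18)/(-22) - 410)*(-273) = (((½)*(1/18)*27)*(-1/22) - 410)*(-273) = ((¾)*(-1/22) - 410)*(-273) = (-3/88 - 410)*(-273) = -36083/88*(-273) = 9850659/88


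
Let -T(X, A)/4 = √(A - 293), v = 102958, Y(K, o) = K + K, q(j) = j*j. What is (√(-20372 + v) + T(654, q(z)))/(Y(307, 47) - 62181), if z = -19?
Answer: -√82586/61567 + 8*√17/61567 ≈ -0.0041320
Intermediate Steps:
q(j) = j²
Y(K, o) = 2*K
T(X, A) = -4*√(-293 + A) (T(X, A) = -4*√(A - 293) = -4*√(-293 + A))
(√(-20372 + v) + T(654, q(z)))/(Y(307, 47) - 62181) = (√(-20372 + 102958) - 4*√(-293 + (-19)²))/(2*307 - 62181) = (√82586 - 4*√(-293 + 361))/(614 - 62181) = (√82586 - 8*√17)/(-61567) = (√82586 - 8*√17)*(-1/61567) = -√82586/61567 + 8*√17/61567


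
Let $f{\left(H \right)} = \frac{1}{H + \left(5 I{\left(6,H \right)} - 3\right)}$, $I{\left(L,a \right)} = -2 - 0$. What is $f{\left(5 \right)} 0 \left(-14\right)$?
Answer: $0$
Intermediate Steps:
$I{\left(L,a \right)} = -2$ ($I{\left(L,a \right)} = -2 + 0 = -2$)
$f{\left(H \right)} = \frac{1}{-13 + H}$ ($f{\left(H \right)} = \frac{1}{H + \left(5 \left(-2\right) - 3\right)} = \frac{1}{H - 13} = \frac{1}{-13 + H}$)
$f{\left(5 \right)} 0 \left(-14\right) = \frac{1}{-13 + 5} \cdot 0 \left(-14\right) = \frac{1}{-8} \cdot 0 \left(-14\right) = \left(- \frac{1}{8}\right) 0 \left(-14\right) = 0 \left(-14\right) = 0$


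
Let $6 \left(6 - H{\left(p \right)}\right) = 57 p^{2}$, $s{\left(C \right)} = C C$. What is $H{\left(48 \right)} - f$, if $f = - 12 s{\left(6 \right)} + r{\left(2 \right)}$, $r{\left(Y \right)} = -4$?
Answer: $-21446$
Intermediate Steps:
$s{\left(C \right)} = C^{2}$
$H{\left(p \right)} = 6 - \frac{19 p^{2}}{2}$ ($H{\left(p \right)} = 6 - \frac{57 p^{2}}{6} = 6 - \frac{19 p^{2}}{2}$)
$f = -436$ ($f = - 12 \cdot 6^{2} - 4 = \left(-12\right) 36 - 4 = -432 - 4 = -436$)
$H{\left(48 \right)} - f = \left(6 - \frac{19 \cdot 48^{2}}{2}\right) - -436 = \left(6 - 21888\right) + 436 = -21882 + 436 = -21446$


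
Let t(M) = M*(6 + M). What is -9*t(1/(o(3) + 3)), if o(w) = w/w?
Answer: -225/16 ≈ -14.063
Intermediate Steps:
o(w) = 1
-9*t(1/(o(3) + 3)) = -9*(6 + 1/(1 + 3))/(1 + 3) = -9*(6 + 1/4)/4 = -9*25/(4*4) = -9*25/16 = -225/16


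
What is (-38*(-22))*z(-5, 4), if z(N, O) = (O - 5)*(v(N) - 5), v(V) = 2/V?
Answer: 22572/5 ≈ 4514.4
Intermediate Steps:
z(N, O) = (-5 + O)*(-5 + 2/N) (z(N, O) = (O - 5)*(2/N - 5) = (-5 + O)*(-5 + 2/N))
(-38*(-22))*z(-5, 4) = (-38*(-22))*((-10 + 2*4 + 5*(-5)*(5 - 1*4))/(-5)) = 836*(-(-10 + 8 + 5*(-5)*(5 - 4))/5) = 836*(-(-10 + 8 + 5*(-5)*1)/5) = 836*(-(-10 + 8 - 25)/5) = 836*(-⅕*(-27)) = 836*(27/5) = 22572/5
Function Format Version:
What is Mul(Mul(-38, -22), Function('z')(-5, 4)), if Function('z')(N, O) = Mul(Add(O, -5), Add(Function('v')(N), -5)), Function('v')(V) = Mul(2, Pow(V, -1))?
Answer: Rational(22572, 5) ≈ 4514.4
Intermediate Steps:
Function('z')(N, O) = Mul(Add(-5, O), Add(-5, Mul(2, Pow(N, -1)))) (Function('z')(N, O) = Mul(Add(O, -5), Add(Mul(2, Pow(N, -1)), -5)) = Mul(Add(-5, O), Add(-5, Mul(2, Pow(N, -1)))))
Mul(Mul(-38, -22), Function('z')(-5, 4)) = Mul(Mul(-38, -22), Mul(Pow(-5, -1), Add(-10, Mul(2, 4), Mul(5, -5, Add(5, Mul(-1, 4)))))) = Mul(836, Mul(Rational(-1, 5), Add(-10, 8, Mul(5, -5, Add(5, -4))))) = Mul(836, Mul(Rational(-1, 5), Add(-10, 8, Mul(5, -5, 1)))) = Mul(836, Mul(Rational(-1, 5), Add(-10, 8, -25))) = Mul(836, Mul(Rational(-1, 5), -27)) = Mul(836, Rational(27, 5)) = Rational(22572, 5)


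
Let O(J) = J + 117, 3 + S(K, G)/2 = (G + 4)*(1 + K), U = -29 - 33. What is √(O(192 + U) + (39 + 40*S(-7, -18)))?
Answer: √6766 ≈ 82.256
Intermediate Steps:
U = -62
S(K, G) = -6 + 2*(1 + K)*(4 + G) (S(K, G) = -6 + 2*((G + 4)*(1 + K)) = -6 + 2*((4 + G)*(1 + K)) = -6 + 2*((1 + K)*(4 + G)) = -6 + 2*(1 + K)*(4 + G))
O(J) = 117 + J
√(O(192 + U) + (39 + 40*S(-7, -18))) = √((117 + (192 - 62)) + (39 + 40*(2 + 2*(-18) + 8*(-7) + 2*(-18)*(-7)))) = √((117 + 130) + (39 + 40*(2 - 36 - 56 + 252))) = √(247 + (39 + 40*162)) = √(247 + (39 + 6480)) = √(247 + 6519) = √6766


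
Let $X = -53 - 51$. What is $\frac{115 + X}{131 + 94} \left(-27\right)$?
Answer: $- \frac{33}{25} \approx -1.32$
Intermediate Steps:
$X = -104$
$\frac{115 + X}{131 + 94} \left(-27\right) = \frac{115 - 104}{131 + 94} \left(-27\right) = \frac{11}{225} \left(-27\right) = - \frac{33}{25}$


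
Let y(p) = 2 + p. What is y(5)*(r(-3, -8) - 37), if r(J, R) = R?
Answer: -315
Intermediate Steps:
y(5)*(r(-3, -8) - 37) = (2 + 5)*(-8 - 37) = 7*(-45) = -315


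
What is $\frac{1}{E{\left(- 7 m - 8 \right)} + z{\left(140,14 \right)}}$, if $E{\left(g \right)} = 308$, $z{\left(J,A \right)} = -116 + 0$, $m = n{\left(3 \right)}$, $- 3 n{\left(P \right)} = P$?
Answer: $\frac{1}{192} \approx 0.0052083$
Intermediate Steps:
$n{\left(P \right)} = - \frac{P}{3}$
$m = -1$ ($m = \left(- \frac{1}{3}\right) 3 = -1$)
$z{\left(J,A \right)} = -116$
$\frac{1}{E{\left(- 7 m - 8 \right)} + z{\left(140,14 \right)}} = \frac{1}{308 - 116} = \frac{1}{192}$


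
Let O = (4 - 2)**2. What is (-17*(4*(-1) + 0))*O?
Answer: 272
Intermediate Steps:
O = 4 (O = 2**2 = 4)
(-17*(4*(-1) + 0))*O = -17*(4*(-1) + 0)*4 = -17*(-4 + 0)*4 = -17*(-4)*4 = 68*4 = 272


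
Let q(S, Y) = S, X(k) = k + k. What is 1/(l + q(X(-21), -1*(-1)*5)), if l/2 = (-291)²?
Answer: 1/169320 ≈ 5.9060e-6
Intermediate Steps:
X(k) = 2*k
l = 169362 (l = 2*(-291)² = 2*84681 = 169362)
1/(l + q(X(-21), -1*(-1)*5)) = 1/(169362 + 2*(-21)) = 1/(169362 - 42) = 1/169320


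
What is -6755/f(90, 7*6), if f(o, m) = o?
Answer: -1351/18 ≈ -75.056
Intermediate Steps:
-6755/f(90, 7*6) = -6755/90 = -6755*1/90 = -1351/18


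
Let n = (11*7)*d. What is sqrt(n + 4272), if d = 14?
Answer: 5*sqrt(214) ≈ 73.144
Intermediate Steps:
n = 1078 (n = (11*7)*14 = 77*14 = 1078)
sqrt(n + 4272) = sqrt(1078 + 4272) = sqrt(5350) = 5*sqrt(214)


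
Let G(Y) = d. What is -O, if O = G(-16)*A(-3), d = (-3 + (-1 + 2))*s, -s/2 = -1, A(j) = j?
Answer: -12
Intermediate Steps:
s = 2 (s = -2*(-1) = 2)
d = -4 (d = (-3 + (-1 + 2))*2 = (-3 + 1)*2 = -2*2 = -4)
G(Y) = -4
O = 12 (O = -4*(-3) = 12)
-O = -1*12 = -12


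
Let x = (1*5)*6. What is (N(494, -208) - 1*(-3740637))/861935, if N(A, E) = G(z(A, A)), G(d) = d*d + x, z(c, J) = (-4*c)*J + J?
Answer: 951896663167/861935 ≈ 1.1044e+6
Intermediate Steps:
x = 30 (x = 5*6 = 30)
z(c, J) = J - 4*J*c (z(c, J) = -4*J*c + J = J - 4*J*c)
G(d) = 30 + d² (G(d) = d*d + 30 = d² + 30 = 30 + d²)
N(A, E) = 30 + A²*(1 - 4*A)² (N(A, E) = 30 + (A*(1 - 4*A))² = 30 + A²*(1 - 4*A)²)
(N(494, -208) - 1*(-3740637))/861935 = ((30 + 494²*(-1 + 4*494)²) - 1*(-3740637))/861935 = ((30 + 244036*(-1 + 1976)²) + 3740637)*(1/861935) = ((30 + 244036*1975²) + 3740637)*(1/861935) = ((30 + 244036*3900625) + 3740637)*(1/861935) = ((30 + 951892922500) + 3740637)*(1/861935) = (951892922530 + 3740637)*(1/861935) = 951896663167*(1/861935) = 951896663167/861935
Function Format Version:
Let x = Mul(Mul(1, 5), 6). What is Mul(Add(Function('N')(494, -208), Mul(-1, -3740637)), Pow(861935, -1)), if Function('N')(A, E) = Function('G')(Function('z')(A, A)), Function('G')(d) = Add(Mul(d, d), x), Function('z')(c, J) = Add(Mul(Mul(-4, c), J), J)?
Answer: Rational(951896663167, 861935) ≈ 1.1044e+6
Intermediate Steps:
x = 30 (x = Mul(5, 6) = 30)
Function('z')(c, J) = Add(J, Mul(-4, J, c)) (Function('z')(c, J) = Add(Mul(-4, J, c), J) = Add(J, Mul(-4, J, c)))
Function('G')(d) = Add(30, Pow(d, 2)) (Function('G')(d) = Add(Mul(d, d), 30) = Add(Pow(d, 2), 30) = Add(30, Pow(d, 2)))
Function('N')(A, E) = Add(30, Mul(Pow(A, 2), Pow(Add(1, Mul(-4, A)), 2))) (Function('N')(A, E) = Add(30, Pow(Mul(A, Add(1, Mul(-4, A))), 2)) = Add(30, Mul(Pow(A, 2), Pow(Add(1, Mul(-4, A)), 2))))
Mul(Add(Function('N')(494, -208), Mul(-1, -3740637)), Pow(861935, -1)) = Mul(Add(Add(30, Mul(Pow(494, 2), Pow(Add(-1, Mul(4, 494)), 2))), Mul(-1, -3740637)), Pow(861935, -1)) = Mul(Add(Add(30, Mul(244036, Pow(Add(-1, 1976), 2))), 3740637), Rational(1, 861935)) = Mul(Add(Add(30, Mul(244036, Pow(1975, 2))), 3740637), Rational(1, 861935)) = Mul(Add(Add(30, Mul(244036, 3900625)), 3740637), Rational(1, 861935)) = Mul(Add(Add(30, 951892922500), 3740637), Rational(1, 861935)) = Mul(Add(951892922530, 3740637), Rational(1, 861935)) = Mul(951896663167, Rational(1, 861935)) = Rational(951896663167, 861935)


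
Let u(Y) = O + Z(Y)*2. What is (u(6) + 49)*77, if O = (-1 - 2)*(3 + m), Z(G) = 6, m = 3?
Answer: 3311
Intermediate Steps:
O = -18 (O = (-1 - 2)*(3 + 3) = -3*6 = -18)
u(Y) = -6 (u(Y) = -18 + 6*2 = -18 + 12 = -6)
(u(6) + 49)*77 = (-6 + 49)*77 = 43*77 = 3311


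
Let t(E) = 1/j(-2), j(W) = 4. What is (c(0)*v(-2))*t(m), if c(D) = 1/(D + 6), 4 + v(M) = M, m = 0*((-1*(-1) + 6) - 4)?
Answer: -1/4 ≈ -0.25000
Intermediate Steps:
m = 0 (m = 0*((1 + 6) - 4) = 0*(7 - 4) = 0*3 = 0)
v(M) = -4 + M
c(D) = 1/(6 + D)
t(E) = 1/4
(c(0)*v(-2))*t(m) = ((-4 - 2)/(6 + 0))*(1/4) = (-6/6)*(1/4) = ((1/6)*(-6))*(1/4) = -1*1/4 = -1/4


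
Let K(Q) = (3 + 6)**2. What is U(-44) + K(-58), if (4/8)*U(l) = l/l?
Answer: 83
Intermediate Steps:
K(Q) = 81 (K(Q) = 9**2 = 81)
U(l) = 2 (U(l) = 2*(l/l) = 2*1 = 2)
U(-44) + K(-58) = 2 + 81 = 83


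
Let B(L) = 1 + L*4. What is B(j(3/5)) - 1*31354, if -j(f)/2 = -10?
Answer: -31273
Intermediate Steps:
j(f) = 20 (j(f) = -2*(-10) = 20)
B(L) = 1 + 4*L
B(j(3/5)) - 1*31354 = (1 + 4*20) - 1*31354 = (1 + 80) - 31354 = 81 - 31354 = -31273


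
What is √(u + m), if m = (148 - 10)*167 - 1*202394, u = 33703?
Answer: I*√145645 ≈ 381.63*I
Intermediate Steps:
m = -179348 (m = 138*167 - 202394 = 23046 - 202394 = -179348)
√(u + m) = √(33703 - 179348) = √(-145645) = I*√145645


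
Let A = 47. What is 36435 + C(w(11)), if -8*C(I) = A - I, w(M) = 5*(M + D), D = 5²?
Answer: 291613/8 ≈ 36452.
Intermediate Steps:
D = 25
w(M) = 125 + 5*M (w(M) = 5*(M + 25) = 5*(25 + M) = 125 + 5*M)
C(I) = -47/8 + I/8 (C(I) = -(47 - I)/8 = -47/8 + I/8)
36435 + C(w(11)) = 36435 + (-47/8 + (125 + 5*11)/8) = 36435 + (-47/8 + (125 + 55)/8) = 36435 + (-47/8 + (⅛)*180) = 36435 + (-47/8 + 45/2) = 36435 + 133/8 = 291613/8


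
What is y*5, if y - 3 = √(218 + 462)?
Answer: 15 + 10*√170 ≈ 145.38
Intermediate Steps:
y = 3 + 2*√170 (y = 3 + √(218 + 462) = 3 + √680 = 3 + 2*√170 ≈ 29.077)
y*5 = (3 + 2*√170)*5 = 15 + 10*√170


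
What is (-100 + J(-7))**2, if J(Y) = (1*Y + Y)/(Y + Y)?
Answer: 9801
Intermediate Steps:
J(Y) = 1 (J(Y) = (Y + Y)/((2*Y)) = (2*Y)*(1/(2*Y)) = 1)
(-100 + J(-7))**2 = (-100 + 1)**2 = (-99)**2 = 9801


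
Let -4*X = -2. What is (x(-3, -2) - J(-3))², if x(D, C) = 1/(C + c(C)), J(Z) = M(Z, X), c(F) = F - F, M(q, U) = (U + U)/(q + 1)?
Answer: 0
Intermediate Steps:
X = ½ (X = -¼*(-2) = ½ ≈ 0.50000)
M(q, U) = 2*U/(1 + q) (M(q, U) = (2*U)/(1 + q) = 2*U/(1 + q))
c(F) = 0
J(Z) = 1/(1 + Z) (J(Z) = 2*(½)/(1 + Z) = 1/(1 + Z))
x(D, C) = 1/C (x(D, C) = 1/(C + 0) = 1/C)
(x(-3, -2) - J(-3))² = (1/(-2) - 1/(1 - 3))² = (-½ - 1/(-2))² = (-½ - 1*(-½))² = (-½ + ½)² = 0² = 0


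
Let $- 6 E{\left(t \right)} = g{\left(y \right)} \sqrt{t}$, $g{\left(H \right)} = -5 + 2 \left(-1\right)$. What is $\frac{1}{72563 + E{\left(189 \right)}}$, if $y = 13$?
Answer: $\frac{290252}{21061554847} - \frac{14 \sqrt{21}}{21061554847} \approx 1.3778 \cdot 10^{-5}$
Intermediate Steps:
$g{\left(H \right)} = -7$ ($g{\left(H \right)} = -5 - 2 = -7$)
$E{\left(t \right)} = \frac{7 \sqrt{t}}{6}$ ($E{\left(t \right)} = - \frac{\left(-7\right) \sqrt{t}}{6} = \frac{7 \sqrt{t}}{6}$)
$\frac{1}{72563 + E{\left(189 \right)}} = \frac{1}{72563 + \frac{7 \sqrt{189}}{6}} = \frac{1}{72563 + \frac{7 \cdot 3 \sqrt{21}}{6}} = \frac{1}{72563 + \frac{7 \sqrt{21}}{2}}$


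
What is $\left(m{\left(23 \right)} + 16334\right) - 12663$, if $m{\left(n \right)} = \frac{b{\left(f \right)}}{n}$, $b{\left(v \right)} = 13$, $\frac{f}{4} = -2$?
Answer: $\frac{84446}{23} \approx 3671.6$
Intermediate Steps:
$f = -8$ ($f = 4 \left(-2\right) = -8$)
$m{\left(n \right)} = \frac{13}{n}$
$\left(m{\left(23 \right)} + 16334\right) - 12663 = \left(\frac{13}{23} + 16334\right) - 12663 = \frac{375695}{23} - 12663 = \frac{84446}{23}$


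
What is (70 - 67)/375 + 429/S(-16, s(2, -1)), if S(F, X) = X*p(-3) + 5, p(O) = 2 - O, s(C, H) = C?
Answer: 3576/125 ≈ 28.608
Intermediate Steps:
S(F, X) = 5 + 5*X (S(F, X) = X*(2 - 1*(-3)) + 5 = X*(2 + 3) + 5 = X*5 + 5 = 5*X + 5 = 5 + 5*X)
(70 - 67)/375 + 429/S(-16, s(2, -1)) = (70 - 67)/375 + 429/(5 + 5*2) = 3*(1/375) + 429/(5 + 10) = 1/125 + 429/15 = 1/125 + 429*(1/15) = 1/125 + 143/5 = 3576/125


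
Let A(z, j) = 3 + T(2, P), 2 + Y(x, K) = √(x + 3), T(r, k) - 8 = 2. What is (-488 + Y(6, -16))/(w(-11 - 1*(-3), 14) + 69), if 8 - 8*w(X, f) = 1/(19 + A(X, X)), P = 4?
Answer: -124672/17919 ≈ -6.9575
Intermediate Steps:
T(r, k) = 10 (T(r, k) = 8 + 2 = 10)
Y(x, K) = -2 + √(3 + x) (Y(x, K) = -2 + √(x + 3) = -2 + √(3 + x))
A(z, j) = 13 (A(z, j) = 3 + 10 = 13)
w(X, f) = 255/256 (w(X, f) = 1 - 1/(8*(19 + 13)) = 1 - ⅛/32 = 1 - ⅛*1/32 = 1 - 1/256 = 255/256)
(-488 + Y(6, -16))/(w(-11 - 1*(-3), 14) + 69) = (-488 + (-2 + √(3 + 6)))/(255/256 + 69) = (-488 + (-2 + √9))/(17919/256) = (-488 + (-2 + 3))*(256/17919) = (-488 + 1)*(256/17919) = -487*256/17919 = -124672/17919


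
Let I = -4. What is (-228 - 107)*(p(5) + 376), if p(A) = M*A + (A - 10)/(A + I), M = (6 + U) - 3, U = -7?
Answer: -117585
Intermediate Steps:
M = -4 (M = (6 - 7) - 3 = -1 - 3 = -4)
p(A) = -4*A + (-10 + A)/(-4 + A) (p(A) = -4*A + (A - 10)/(A - 4) = -4*A + (-10 + A)/(-4 + A))
(-228 - 107)*(p(5) + 376) = (-228 - 107)*((-10 - 4*5² + 17*5)/(-4 + 5) + 376) = -335*((-10 - 4*25 + 85)/1 + 376) = -335*(1*(-10 - 100 + 85) + 376) = -335*(1*(-25) + 376) = -335*(-25 + 376) = -335*351 = -117585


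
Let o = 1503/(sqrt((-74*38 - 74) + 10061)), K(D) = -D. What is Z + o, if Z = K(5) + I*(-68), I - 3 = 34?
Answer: -2521 + 1503*sqrt(287)/1435 ≈ -2503.3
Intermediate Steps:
I = 37 (I = 3 + 34 = 37)
Z = -2521 (Z = -1*5 + 37*(-68) = -5 - 2516 = -2521)
o = 1503*sqrt(287)/1435 (o = 1503/(sqrt((-2812 - 74) + 10061)) = 1503/(sqrt(-2886 + 10061)) = 1503/(sqrt(7175)) = 1503/((5*sqrt(287))) = 1503*(sqrt(287)/1435) = 1503*sqrt(287)/1435 ≈ 17.744)
Z + o = -2521 + 1503*sqrt(287)/1435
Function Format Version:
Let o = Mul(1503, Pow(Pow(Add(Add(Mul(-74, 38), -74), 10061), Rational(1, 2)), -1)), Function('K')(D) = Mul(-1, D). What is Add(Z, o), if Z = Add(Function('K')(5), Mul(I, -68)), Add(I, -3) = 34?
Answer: Add(-2521, Mul(Rational(1503, 1435), Pow(287, Rational(1, 2)))) ≈ -2503.3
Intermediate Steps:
I = 37 (I = Add(3, 34) = 37)
Z = -2521 (Z = Add(Mul(-1, 5), Mul(37, -68)) = Add(-5, -2516) = -2521)
o = Mul(Rational(1503, 1435), Pow(287, Rational(1, 2))) (o = Mul(1503, Pow(Pow(Add(Add(-2812, -74), 10061), Rational(1, 2)), -1)) = Mul(1503, Pow(Pow(Add(-2886, 10061), Rational(1, 2)), -1)) = Mul(1503, Pow(Pow(7175, Rational(1, 2)), -1)) = Mul(1503, Pow(Mul(5, Pow(287, Rational(1, 2))), -1)) = Mul(1503, Mul(Rational(1, 1435), Pow(287, Rational(1, 2)))) = Mul(Rational(1503, 1435), Pow(287, Rational(1, 2))) ≈ 17.744)
Add(Z, o) = Add(-2521, Mul(Rational(1503, 1435), Pow(287, Rational(1, 2))))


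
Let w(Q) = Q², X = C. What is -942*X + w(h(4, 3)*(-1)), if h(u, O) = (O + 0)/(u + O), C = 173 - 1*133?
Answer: -1846311/49 ≈ -37680.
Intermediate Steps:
C = 40 (C = 173 - 133 = 40)
X = 40
h(u, O) = O/(O + u)
-942*X + w(h(4, 3)*(-1)) = -942*40 + ((3/(3 + 4))*(-1))² = -37680 + ((3/7)*(-1))² = -37680 + (-3/7)² = -37680 + 9/49 = -1846311/49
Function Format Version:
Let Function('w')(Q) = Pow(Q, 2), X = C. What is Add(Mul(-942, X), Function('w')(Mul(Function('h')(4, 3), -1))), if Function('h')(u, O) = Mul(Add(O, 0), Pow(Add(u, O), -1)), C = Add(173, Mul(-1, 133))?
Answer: Rational(-1846311, 49) ≈ -37680.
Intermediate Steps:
C = 40 (C = Add(173, -133) = 40)
X = 40
Function('h')(u, O) = Mul(O, Pow(Add(O, u), -1))
Add(Mul(-942, X), Function('w')(Mul(Function('h')(4, 3), -1))) = Add(Mul(-942, 40), Pow(Mul(Mul(3, Pow(Add(3, 4), -1)), -1), 2)) = Add(-37680, Pow(Mul(Mul(3, Pow(7, -1)), -1), 2)) = Add(-37680, Pow(Mul(Mul(3, Rational(1, 7)), -1), 2)) = Add(-37680, Pow(Mul(Rational(3, 7), -1), 2)) = Add(-37680, Pow(Rational(-3, 7), 2)) = Add(-37680, Rational(9, 49)) = Rational(-1846311, 49)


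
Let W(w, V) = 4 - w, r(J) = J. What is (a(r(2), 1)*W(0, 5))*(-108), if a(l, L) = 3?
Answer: -1296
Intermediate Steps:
(a(r(2), 1)*W(0, 5))*(-108) = (3*(4 - 1*0))*(-108) = (3*(4 + 0))*(-108) = (3*4)*(-108) = 12*(-108) = -1296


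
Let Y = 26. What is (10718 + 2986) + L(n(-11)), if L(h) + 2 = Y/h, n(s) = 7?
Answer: 95940/7 ≈ 13706.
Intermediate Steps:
L(h) = -2 + 26/h
(10718 + 2986) + L(n(-11)) = (10718 + 2986) + (-2 + 26/7) = 13704 + (-2 + 26*(⅐)) = 13704 + (-2 + 26/7) = 13704 + 12/7 = 95940/7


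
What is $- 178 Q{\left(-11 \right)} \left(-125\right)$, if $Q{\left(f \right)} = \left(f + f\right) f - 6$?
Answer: $5251000$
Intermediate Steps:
$Q{\left(f \right)} = -6 + 2 f^{2}$ ($Q{\left(f \right)} = 2 f f - 6 = 2 f^{2} - 6 = -6 + 2 f^{2}$)
$- 178 Q{\left(-11 \right)} \left(-125\right) = - 178 \left(-6 + 2 \left(-11\right)^{2}\right) \left(-125\right) = - 178 \left(-6 + 2 \cdot 121\right) \left(-125\right) = - 178 \left(-6 + 242\right) \left(-125\right) = \left(-178\right) 236 \left(-125\right) = \left(-42008\right) \left(-125\right) = 5251000$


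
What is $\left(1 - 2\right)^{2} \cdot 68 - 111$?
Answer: $-43$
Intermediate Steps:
$\left(1 - 2\right)^{2} \cdot 68 - 111 = \left(-1\right)^{2} \cdot 68 - 111 = 1 \cdot 68 - 111 = 68 - 111 = -43$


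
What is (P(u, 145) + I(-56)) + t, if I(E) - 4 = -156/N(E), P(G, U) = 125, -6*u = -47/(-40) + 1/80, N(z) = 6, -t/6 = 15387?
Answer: -92219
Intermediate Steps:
t = -92322 (t = -6*15387 = -92322)
u = -19/96 (u = -(-47/(-40) + 1/80)/6 = -(-47*(-1/40) + 1*(1/80))/6 = -(47/40 + 1/80)/6 = -⅙*19/16 = -19/96 ≈ -0.19792)
I(E) = -22 (I(E) = 4 - 156/6 = 4 - 156*⅙ = 4 - 26 = -22)
(P(u, 145) + I(-56)) + t = (125 - 22) - 92322 = 103 - 92322 = -92219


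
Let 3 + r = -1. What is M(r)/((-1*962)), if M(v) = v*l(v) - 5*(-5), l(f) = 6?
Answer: -1/962 ≈ -0.0010395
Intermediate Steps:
r = -4 (r = -3 - 1 = -4)
M(v) = 25 + 6*v (M(v) = v*6 - 5*(-5) = 6*v + 25 = 25 + 6*v)
M(r)/((-1*962)) = (25 + 6*(-4))/((-1*962)) = (25 - 24)/(-962) = 1*(-1/962) = -1/962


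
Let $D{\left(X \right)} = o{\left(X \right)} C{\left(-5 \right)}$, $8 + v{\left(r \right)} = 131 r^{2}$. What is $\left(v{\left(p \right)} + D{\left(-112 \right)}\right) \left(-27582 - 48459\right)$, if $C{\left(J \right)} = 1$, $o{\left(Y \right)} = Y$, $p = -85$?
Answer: $-71961780555$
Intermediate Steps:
$v{\left(r \right)} = -8 + 131 r^{2}$
$D{\left(X \right)} = X$ ($D{\left(X \right)} = X 1 = X$)
$\left(v{\left(p \right)} + D{\left(-112 \right)}\right) \left(-27582 - 48459\right) = \left(\left(-8 + 131 \left(-85\right)^{2}\right) - 112\right) \left(-27582 - 48459\right) = \left(\left(-8 + 131 \cdot 7225\right) - 112\right) \left(-76041\right) = \left(\left(-8 + 946475\right) - 112\right) \left(-76041\right) = \left(946467 - 112\right) \left(-76041\right) = 946355 \left(-76041\right) = -71961780555$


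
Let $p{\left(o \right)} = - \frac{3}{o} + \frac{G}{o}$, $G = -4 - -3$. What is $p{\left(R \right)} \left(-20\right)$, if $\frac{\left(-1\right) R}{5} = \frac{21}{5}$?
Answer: $- \frac{80}{21} \approx -3.8095$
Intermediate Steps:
$G = -1$ ($G = -4 + 3 = -1$)
$R = -21$ ($R = - 5 \cdot \frac{21}{5} = - 5 \cdot 21 \cdot \frac{1}{5} = \left(-5\right) \frac{21}{5} = -21$)
$p{\left(o \right)} = - \frac{4}{o}$ ($p{\left(o \right)} = - \frac{3}{o} - \frac{1}{o} = - \frac{4}{o}$)
$p{\left(R \right)} \left(-20\right) = - \frac{4}{-21} \left(-20\right) = \left(-4\right) \left(- \frac{1}{21}\right) \left(-20\right) = \frac{4}{21} \left(-20\right) = - \frac{80}{21}$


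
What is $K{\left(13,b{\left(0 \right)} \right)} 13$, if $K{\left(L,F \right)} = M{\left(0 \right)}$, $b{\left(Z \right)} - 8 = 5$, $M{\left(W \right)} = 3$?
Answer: $39$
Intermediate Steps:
$b{\left(Z \right)} = 13$ ($b{\left(Z \right)} = 8 + 5 = 13$)
$K{\left(L,F \right)} = 3$
$K{\left(13,b{\left(0 \right)} \right)} 13 = 3 \cdot 13 = 39$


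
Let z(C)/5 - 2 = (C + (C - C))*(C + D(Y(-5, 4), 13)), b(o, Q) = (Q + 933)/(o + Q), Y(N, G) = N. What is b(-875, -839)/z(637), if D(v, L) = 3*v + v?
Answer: -47/1684137835 ≈ -2.7907e-8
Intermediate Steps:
b(o, Q) = (933 + Q)/(Q + o)
D(v, L) = 4*v
z(C) = 10 + 5*C*(-20 + C) (z(C) = 10 + 5*((C + (C - C))*(C + 4*(-5))) = 10 + 5*((C + 0)*(C - 20)) = 10 + 5*(C*(-20 + C)) = 10 + 5*C*(-20 + C))
b(-875, -839)/z(637) = ((933 - 839)/(-839 - 875))/(10 - 100*637 + 5*637²) = (94/(-1714))/(10 - 63700 + 5*405769) = (-1/1714*94)/(10 - 63700 + 2028845) = -47/857/1965155 = -47/857*1/1965155 = -47/1684137835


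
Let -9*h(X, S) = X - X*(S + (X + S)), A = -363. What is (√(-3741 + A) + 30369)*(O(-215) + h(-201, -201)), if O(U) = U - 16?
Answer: 402642325 + 79550*I*√114 ≈ 4.0264e+8 + 8.4936e+5*I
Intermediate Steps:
O(U) = -16 + U
h(X, S) = -X/9 + X*(X + 2*S)/9 (h(X, S) = -(X - X*(S + (X + S)))/9 = -(X - X*(S + (S + X)))/9 = -(X - X*(X + 2*S))/9 = -X/9 + X*(X + 2*S)/9)
(√(-3741 + A) + 30369)*(O(-215) + h(-201, -201)) = (√(-3741 - 363) + 30369)*((-16 - 215) + (⅑)*(-201)*(-1 - 201 + 2*(-201))) = (√(-4104) + 30369)*(-231 + (⅑)*(-201)*(-1 - 201 - 402)) = (6*I*√114 + 30369)*(-231 + (⅑)*(-201)*(-604)) = (30369 + 6*I*√114)*(-231 + 40468/3) = (30369 + 6*I*√114)*(39775/3) = 402642325 + 79550*I*√114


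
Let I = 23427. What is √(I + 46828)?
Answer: √70255 ≈ 265.06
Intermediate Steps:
√(I + 46828) = √(23427 + 46828) = √70255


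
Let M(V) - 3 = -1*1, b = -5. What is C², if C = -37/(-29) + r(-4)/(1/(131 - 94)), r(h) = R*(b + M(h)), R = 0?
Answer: 1369/841 ≈ 1.6278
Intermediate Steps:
M(V) = 2 (M(V) = 3 - 1*1 = 3 - 1 = 2)
r(h) = 0 (r(h) = 0*(-5 + 2) = 0*(-3) = 0)
C = 37/29 (C = -37/(-29) + 0/(1/(131 - 94)) = -37*(-1/29) + 0/(1/37) = 37/29 + 0/(1/37) = 37/29 + 0*37 = 37/29 + 0 = 37/29 ≈ 1.2759)
C² = (37/29)² = 1369/841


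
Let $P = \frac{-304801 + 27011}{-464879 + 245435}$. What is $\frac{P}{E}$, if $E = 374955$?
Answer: $\frac{27779}{8228162502} \approx 3.3761 \cdot 10^{-6}$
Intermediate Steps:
$P = \frac{138895}{109722}$ ($P = - \frac{277790}{-219444} = \left(-277790\right) \left(- \frac{1}{219444}\right) = \frac{138895}{109722} \approx 1.2659$)
$\frac{P}{E} = \frac{138895}{109722 \cdot 374955} = \frac{138895}{109722} \cdot \frac{1}{374955} = \frac{27779}{8228162502}$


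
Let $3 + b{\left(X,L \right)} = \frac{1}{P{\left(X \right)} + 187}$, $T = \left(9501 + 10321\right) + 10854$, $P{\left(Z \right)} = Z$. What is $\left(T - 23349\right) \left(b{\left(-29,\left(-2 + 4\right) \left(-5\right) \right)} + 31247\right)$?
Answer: $\frac{36170123831}{158} \approx 2.2892 \cdot 10^{8}$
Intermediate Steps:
$T = 30676$ ($T = 19822 + 10854 = 30676$)
$b{\left(X,L \right)} = -3 + \frac{1}{187 + X}$ ($b{\left(X,L \right)} = -3 + \frac{1}{X + 187} = -3 + \frac{1}{187 + X}$)
$\left(T - 23349\right) \left(b{\left(-29,\left(-2 + 4\right) \left(-5\right) \right)} + 31247\right) = \left(30676 - 23349\right) \left(\frac{-560 - -87}{187 - 29} + 31247\right) = 7327 \left(\frac{-560 + 87}{158} + 31247\right) = 7327 \left(\frac{1}{158} \left(-473\right) + 31247\right) = 7327 \left(- \frac{473}{158} + 31247\right) = 7327 \cdot \frac{4936553}{158} = \frac{36170123831}{158}$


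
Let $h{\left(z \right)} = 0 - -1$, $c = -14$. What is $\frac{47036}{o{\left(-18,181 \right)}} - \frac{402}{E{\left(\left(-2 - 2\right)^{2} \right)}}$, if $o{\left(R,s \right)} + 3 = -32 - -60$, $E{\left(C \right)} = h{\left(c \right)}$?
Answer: $\frac{36986}{25} \approx 1479.4$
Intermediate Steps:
$h{\left(z \right)} = 1$ ($h{\left(z \right)} = 0 + 1 = 1$)
$E{\left(C \right)} = 1$
$o{\left(R,s \right)} = 25$ ($o{\left(R,s \right)} = -3 - -28 = -3 + \left(-32 + 60\right) = -3 + 28 = 25$)
$\frac{47036}{o{\left(-18,181 \right)}} - \frac{402}{E{\left(\left(-2 - 2\right)^{2} \right)}} = \frac{47036}{25} - \frac{402}{1} = 47036 \cdot \frac{1}{25} - 402 = \frac{47036}{25} - 402 = \frac{36986}{25}$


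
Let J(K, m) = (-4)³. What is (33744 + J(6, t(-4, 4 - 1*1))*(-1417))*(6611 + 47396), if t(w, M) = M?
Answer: 6720199024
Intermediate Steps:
J(K, m) = -64
(33744 + J(6, t(-4, 4 - 1*1))*(-1417))*(6611 + 47396) = (33744 - 64*(-1417))*(6611 + 47396) = (33744 + 90688)*54007 = 124432*54007 = 6720199024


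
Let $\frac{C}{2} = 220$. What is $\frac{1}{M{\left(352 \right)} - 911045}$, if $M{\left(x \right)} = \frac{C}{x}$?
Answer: $- \frac{4}{3644175} \approx -1.0976 \cdot 10^{-6}$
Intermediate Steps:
$C = 440$ ($C = 2 \cdot 220 = 440$)
$M{\left(x \right)} = \frac{440}{x}$
$\frac{1}{M{\left(352 \right)} - 911045} = \frac{1}{\frac{440}{352} - 911045} = \frac{1}{440 \cdot \frac{1}{352} - 911045} = \frac{1}{\frac{5}{4} - 911045} = \frac{1}{- \frac{3644175}{4}} = - \frac{4}{3644175}$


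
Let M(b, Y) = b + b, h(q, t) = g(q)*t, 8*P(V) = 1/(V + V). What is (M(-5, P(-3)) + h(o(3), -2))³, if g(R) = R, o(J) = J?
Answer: -4096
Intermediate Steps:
P(V) = 1/(16*V) (P(V) = 1/(8*(V + V)) = 1/(8*((2*V))) = (1/(2*V))/8 = 1/(16*V))
h(q, t) = q*t
M(b, Y) = 2*b
(M(-5, P(-3)) + h(o(3), -2))³ = (2*(-5) + 3*(-2))³ = (-10 - 6)³ = (-16)³ = -4096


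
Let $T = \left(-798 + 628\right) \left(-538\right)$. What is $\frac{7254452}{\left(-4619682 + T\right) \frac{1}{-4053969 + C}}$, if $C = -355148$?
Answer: $\frac{15992863819442}{2264111} \approx 7.0636 \cdot 10^{6}$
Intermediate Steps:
$T = 91460$ ($T = \left(-170\right) \left(-538\right) = 91460$)
$\frac{7254452}{\left(-4619682 + T\right) \frac{1}{-4053969 + C}} = \frac{7254452}{\left(-4619682 + 91460\right) \frac{1}{-4053969 - 355148}} = \frac{7254452}{\left(-4528222\right) \frac{1}{-4409117}} = \frac{7254452}{\left(-4528222\right) \left(- \frac{1}{4409117}\right)} = \frac{7254452}{\frac{4528222}{4409117}} = 7254452 \cdot \frac{4409117}{4528222} = \frac{15992863819442}{2264111}$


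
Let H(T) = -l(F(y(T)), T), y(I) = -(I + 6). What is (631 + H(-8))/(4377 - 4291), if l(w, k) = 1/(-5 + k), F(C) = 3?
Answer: 4102/559 ≈ 7.3381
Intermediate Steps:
y(I) = -6 - I (y(I) = -(6 + I) = -6 - I)
H(T) = -1/(-5 + T)
(631 + H(-8))/(4377 - 4291) = (631 - 1/(-5 - 8))/(4377 - 4291) = (631 - 1/(-13))/86 = (631 - 1*(-1/13))*(1/86) = (631 + 1/13)*(1/86) = (8204/13)*(1/86) = 4102/559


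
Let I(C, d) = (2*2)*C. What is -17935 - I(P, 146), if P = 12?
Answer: -17983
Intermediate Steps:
I(C, d) = 4*C
-17935 - I(P, 146) = -17935 - 4*12 = -17935 - 1*48 = -17935 - 48 = -17983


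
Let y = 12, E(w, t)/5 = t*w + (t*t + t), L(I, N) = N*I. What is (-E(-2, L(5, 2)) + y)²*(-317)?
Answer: -60814548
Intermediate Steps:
L(I, N) = I*N
E(w, t) = 5*t + 5*t² + 5*t*w (E(w, t) = 5*(t*w + (t*t + t)) = 5*(t*w + (t² + t)) = 5*(t*w + (t + t²)) = 5*(t + t² + t*w) = 5*t + 5*t² + 5*t*w)
(-E(-2, L(5, 2)) + y)²*(-317) = (-5*5*2*(1 + 5*2 - 2) + 12)²*(-317) = (-5*10*(1 + 10 - 2) + 12)²*(-317) = (-5*10*9 + 12)²*(-317) = (-1*450 + 12)²*(-317) = (-450 + 12)²*(-317) = (-438)²*(-317) = 191844*(-317) = -60814548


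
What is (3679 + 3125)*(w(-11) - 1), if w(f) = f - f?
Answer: -6804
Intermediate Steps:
w(f) = 0
(3679 + 3125)*(w(-11) - 1) = (3679 + 3125)*(0 - 1) = 6804*(-1) = -6804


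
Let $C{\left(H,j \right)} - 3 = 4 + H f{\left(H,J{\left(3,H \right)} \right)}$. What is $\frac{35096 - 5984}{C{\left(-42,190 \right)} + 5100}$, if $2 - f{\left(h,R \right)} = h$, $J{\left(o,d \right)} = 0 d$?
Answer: $\frac{29112}{3259} \approx 8.9328$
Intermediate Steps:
$J{\left(o,d \right)} = 0$
$f{\left(h,R \right)} = 2 - h$
$C{\left(H,j \right)} = 7 + H \left(2 - H\right)$ ($C{\left(H,j \right)} = 3 + \left(4 + H \left(2 - H\right)\right) = 7 + H \left(2 - H\right)$)
$\frac{35096 - 5984}{C{\left(-42,190 \right)} + 5100} = \frac{35096 - 5984}{\left(7 - - 42 \left(-2 - 42\right)\right) + 5100} = \frac{29112}{\left(7 - \left(-42\right) \left(-44\right)\right) + 5100} = \frac{29112}{\left(7 - 1848\right) + 5100} = \frac{29112}{-1841 + 5100} = \frac{29112}{3259}$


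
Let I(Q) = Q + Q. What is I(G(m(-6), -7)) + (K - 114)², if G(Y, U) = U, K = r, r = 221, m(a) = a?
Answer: 11435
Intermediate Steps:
K = 221
I(Q) = 2*Q
I(G(m(-6), -7)) + (K - 114)² = 2*(-7) + (221 - 114)² = -14 + 107² = -14 + 11449 = 11435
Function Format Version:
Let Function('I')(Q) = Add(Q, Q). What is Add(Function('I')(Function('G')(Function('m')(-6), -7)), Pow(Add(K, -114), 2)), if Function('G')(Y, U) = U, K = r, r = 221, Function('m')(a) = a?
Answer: 11435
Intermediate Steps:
K = 221
Function('I')(Q) = Mul(2, Q)
Add(Function('I')(Function('G')(Function('m')(-6), -7)), Pow(Add(K, -114), 2)) = Add(Mul(2, -7), Pow(Add(221, -114), 2)) = Add(-14, Pow(107, 2)) = Add(-14, 11449) = 11435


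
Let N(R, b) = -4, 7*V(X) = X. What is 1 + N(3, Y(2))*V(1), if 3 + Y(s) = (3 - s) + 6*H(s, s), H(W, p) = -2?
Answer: 3/7 ≈ 0.42857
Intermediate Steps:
Y(s) = -12 - s (Y(s) = -3 + ((3 - s) + 6*(-2)) = -3 + ((3 - s) - 12) = -3 + (-9 - s) = -12 - s)
V(X) = X/7
1 + N(3, Y(2))*V(1) = 1 - 4/7 = 3/7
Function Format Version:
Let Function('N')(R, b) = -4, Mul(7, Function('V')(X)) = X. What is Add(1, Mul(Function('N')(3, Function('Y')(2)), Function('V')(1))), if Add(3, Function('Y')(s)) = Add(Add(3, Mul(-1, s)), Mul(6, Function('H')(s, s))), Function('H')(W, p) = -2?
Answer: Rational(3, 7) ≈ 0.42857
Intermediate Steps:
Function('Y')(s) = Add(-12, Mul(-1, s)) (Function('Y')(s) = Add(-3, Add(Add(3, Mul(-1, s)), Mul(6, -2))) = Add(-3, Add(Add(3, Mul(-1, s)), -12)) = Add(-3, Add(-9, Mul(-1, s))) = Add(-12, Mul(-1, s)))
Function('V')(X) = Mul(Rational(1, 7), X)
Add(1, Mul(Function('N')(3, Function('Y')(2)), Function('V')(1))) = Add(1, Mul(-4, Mul(Rational(1, 7), 1))) = Add(1, Mul(-4, Rational(1, 7))) = Add(1, Rational(-4, 7)) = Rational(3, 7)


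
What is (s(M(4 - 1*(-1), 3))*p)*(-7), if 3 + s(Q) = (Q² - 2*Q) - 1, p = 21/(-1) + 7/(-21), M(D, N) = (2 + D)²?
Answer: 1029952/3 ≈ 3.4332e+5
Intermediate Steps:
p = -64/3 (p = 21*(-1) + 7*(-1/21) = -21 - ⅓ = -64/3 ≈ -21.333)
s(Q) = -4 + Q² - 2*Q (s(Q) = -3 + ((Q² - 2*Q) - 1) = -3 + (-1 + Q² - 2*Q) = -4 + Q² - 2*Q)
(s(M(4 - 1*(-1), 3))*p)*(-7) = ((-4 + ((2 + (4 - 1*(-1)))²)² - 2*(2 + (4 - 1*(-1)))²)*(-64/3))*(-7) = ((-4 + ((2 + (4 + 1))²)² - 2*(2 + (4 + 1))²)*(-64/3))*(-7) = ((-4 + ((2 + 5)²)² - 2*(2 + 5)²)*(-64/3))*(-7) = ((-4 + (7²)² - 2*7²)*(-64/3))*(-7) = ((-4 + 49² - 2*49)*(-64/3))*(-7) = ((-4 + 2401 - 98)*(-64/3))*(-7) = (2299*(-64/3))*(-7) = -147136/3*(-7) = 1029952/3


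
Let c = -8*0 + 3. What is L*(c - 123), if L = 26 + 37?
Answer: -7560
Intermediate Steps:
c = 3 (c = 0 + 3 = 3)
L = 63
L*(c - 123) = 63*(3 - 123) = 63*(-120) = -7560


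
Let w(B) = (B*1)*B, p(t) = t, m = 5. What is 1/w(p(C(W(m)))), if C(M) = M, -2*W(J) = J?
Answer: 4/25 ≈ 0.16000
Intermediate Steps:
W(J) = -J/2
w(B) = B² (w(B) = B*B = B²)
1/w(p(C(W(m)))) = 1/((-½*5)²) = 1/((-5/2)²) = 1/(25/4) = 4/25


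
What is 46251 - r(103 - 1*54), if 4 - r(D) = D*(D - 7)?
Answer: 48305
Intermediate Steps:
r(D) = 4 - D*(-7 + D) (r(D) = 4 - D*(D - 7) = 4 - D*(-7 + D))
46251 - r(103 - 1*54) = 46251 - (4 - (103 - 1*54)**2 + 7*(103 - 1*54)) = 46251 - (4 - (103 - 54)**2 + 7*(103 - 54)) = 46251 - (4 - 1*49**2 + 7*49) = 46251 - (4 - 1*2401 + 343) = 46251 - (4 - 2401 + 343) = 46251 - 1*(-2054) = 46251 + 2054 = 48305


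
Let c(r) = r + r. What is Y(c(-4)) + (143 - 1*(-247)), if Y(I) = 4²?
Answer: 406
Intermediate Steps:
c(r) = 2*r
Y(I) = 16
Y(c(-4)) + (143 - 1*(-247)) = 16 + (143 - 1*(-247)) = 16 + (143 + 247) = 16 + 390 = 406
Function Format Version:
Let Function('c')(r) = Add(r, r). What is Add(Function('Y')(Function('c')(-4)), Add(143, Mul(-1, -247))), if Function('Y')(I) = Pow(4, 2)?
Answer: 406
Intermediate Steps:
Function('c')(r) = Mul(2, r)
Function('Y')(I) = 16
Add(Function('Y')(Function('c')(-4)), Add(143, Mul(-1, -247))) = Add(16, Add(143, Mul(-1, -247))) = Add(16, Add(143, 247)) = Add(16, 390) = 406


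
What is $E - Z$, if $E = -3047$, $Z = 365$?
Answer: $-3412$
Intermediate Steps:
$E - Z = -3047 - 365 = -3412$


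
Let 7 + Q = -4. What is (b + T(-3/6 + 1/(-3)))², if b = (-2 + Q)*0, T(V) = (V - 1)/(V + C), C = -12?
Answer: 1/49 ≈ 0.020408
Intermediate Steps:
Q = -11 (Q = -7 - 4 = -11)
T(V) = (-1 + V)/(-12 + V) (T(V) = (V - 1)/(V - 12) = (-1 + V)/(-12 + V))
b = 0 (b = (-2 - 11)*0 = -13*0 = 0)
(b + T(-3/6 + 1/(-3)))² = (0 + (-1 + (-3/6 + 1/(-3)))/(-12 + (-3/6 + 1/(-3))))² = (0 + (-1 + (-3*⅙ + 1*(-⅓)))/(-12 + (-3*⅙ + 1*(-⅓))))² = (0 + (-1 + (-½ - ⅓))/(-12 + (-½ - ⅓)))² = (0 + (-1 - ⅚)/(-12 - ⅚))² = (0 - 11/6/(-77/6))² = (0 - 6/77*(-11/6))² = (0 + ⅐)² = (⅐)² = 1/49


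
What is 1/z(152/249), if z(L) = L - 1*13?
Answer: -249/3085 ≈ -0.080713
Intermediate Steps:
z(L) = -13 + L (z(L) = L - 13 = -13 + L)
1/z(152/249) = 1/(-13 + 152/249) = 1/(-3085/249) = -249/3085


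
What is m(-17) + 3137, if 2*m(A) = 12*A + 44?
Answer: 3057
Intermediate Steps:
m(A) = 22 + 6*A (m(A) = (12*A + 44)/2 = (44 + 12*A)/2 = 22 + 6*A)
m(-17) + 3137 = (22 + 6*(-17)) + 3137 = (22 - 102) + 3137 = -80 + 3137 = 3057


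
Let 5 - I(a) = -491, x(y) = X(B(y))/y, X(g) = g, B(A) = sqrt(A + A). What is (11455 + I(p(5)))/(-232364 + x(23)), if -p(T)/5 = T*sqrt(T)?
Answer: -31935294886/620919827703 - 11951*sqrt(46)/1241839655406 ≈ -0.051432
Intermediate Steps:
B(A) = sqrt(2)*sqrt(A) (B(A) = sqrt(2*A) = sqrt(2)*sqrt(A))
p(T) = -5*T**(3/2) (p(T) = -5*T*sqrt(T) = -5*T**(3/2))
x(y) = sqrt(2)/sqrt(y) (x(y) = (sqrt(2)*sqrt(y))/y = sqrt(2)/sqrt(y))
I(a) = 496 (I(a) = 5 - 1*(-491) = 5 + 491 = 496)
(11455 + I(p(5)))/(-232364 + x(23)) = (11455 + 496)/(-232364 + sqrt(2)/sqrt(23)) = 11951/(-232364 + sqrt(2)*(sqrt(23)/23)) = 11951/(-232364 + sqrt(46)/23)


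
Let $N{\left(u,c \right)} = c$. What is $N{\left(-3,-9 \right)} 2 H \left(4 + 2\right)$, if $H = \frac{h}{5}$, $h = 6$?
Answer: $- \frac{648}{5} \approx -129.6$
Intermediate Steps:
$H = \frac{6}{5} \approx 1.2$
$N{\left(-3,-9 \right)} 2 H \left(4 + 2\right) = \left(-9\right) 2 \frac{6 \left(4 + 2\right)}{5} = - 18 \cdot \frac{6}{5} \cdot 6 = \left(-18\right) \frac{36}{5} = - \frac{648}{5}$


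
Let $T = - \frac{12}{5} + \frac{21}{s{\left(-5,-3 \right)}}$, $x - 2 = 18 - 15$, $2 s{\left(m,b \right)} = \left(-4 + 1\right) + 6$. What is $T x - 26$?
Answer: $32$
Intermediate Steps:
$s{\left(m,b \right)} = \frac{3}{2}$ ($s{\left(m,b \right)} = \frac{\left(-4 + 1\right) + 6}{2} = \frac{-3 + 6}{2} = \frac{1}{2} \cdot 3 = \frac{3}{2}$)
$x = 5$ ($x = 2 + \left(18 - 15\right) = 2 + 3 = 5$)
$T = \frac{58}{5}$ ($T = - \frac{12}{5} + \frac{21}{\frac{3}{2}} = \left(-12\right) \frac{1}{5} + 21 \cdot \frac{2}{3} = - \frac{12}{5} + 14 = \frac{58}{5} \approx 11.6$)
$T x - 26 = \frac{58}{5} \cdot 5 - 26 = 58 - 26 = 32$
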